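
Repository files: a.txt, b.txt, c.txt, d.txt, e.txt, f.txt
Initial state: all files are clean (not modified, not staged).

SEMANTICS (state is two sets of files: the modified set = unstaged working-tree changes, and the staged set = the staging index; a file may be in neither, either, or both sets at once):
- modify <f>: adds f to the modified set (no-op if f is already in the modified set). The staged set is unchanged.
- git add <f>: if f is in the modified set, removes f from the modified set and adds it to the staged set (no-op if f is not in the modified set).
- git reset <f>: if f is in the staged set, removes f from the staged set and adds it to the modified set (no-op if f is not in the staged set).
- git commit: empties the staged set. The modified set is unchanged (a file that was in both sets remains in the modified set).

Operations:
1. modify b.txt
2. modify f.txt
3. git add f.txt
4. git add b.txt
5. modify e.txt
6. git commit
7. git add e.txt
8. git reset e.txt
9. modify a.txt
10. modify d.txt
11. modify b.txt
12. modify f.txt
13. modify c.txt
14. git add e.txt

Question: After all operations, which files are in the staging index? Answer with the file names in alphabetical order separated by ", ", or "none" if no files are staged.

After op 1 (modify b.txt): modified={b.txt} staged={none}
After op 2 (modify f.txt): modified={b.txt, f.txt} staged={none}
After op 3 (git add f.txt): modified={b.txt} staged={f.txt}
After op 4 (git add b.txt): modified={none} staged={b.txt, f.txt}
After op 5 (modify e.txt): modified={e.txt} staged={b.txt, f.txt}
After op 6 (git commit): modified={e.txt} staged={none}
After op 7 (git add e.txt): modified={none} staged={e.txt}
After op 8 (git reset e.txt): modified={e.txt} staged={none}
After op 9 (modify a.txt): modified={a.txt, e.txt} staged={none}
After op 10 (modify d.txt): modified={a.txt, d.txt, e.txt} staged={none}
After op 11 (modify b.txt): modified={a.txt, b.txt, d.txt, e.txt} staged={none}
After op 12 (modify f.txt): modified={a.txt, b.txt, d.txt, e.txt, f.txt} staged={none}
After op 13 (modify c.txt): modified={a.txt, b.txt, c.txt, d.txt, e.txt, f.txt} staged={none}
After op 14 (git add e.txt): modified={a.txt, b.txt, c.txt, d.txt, f.txt} staged={e.txt}

Answer: e.txt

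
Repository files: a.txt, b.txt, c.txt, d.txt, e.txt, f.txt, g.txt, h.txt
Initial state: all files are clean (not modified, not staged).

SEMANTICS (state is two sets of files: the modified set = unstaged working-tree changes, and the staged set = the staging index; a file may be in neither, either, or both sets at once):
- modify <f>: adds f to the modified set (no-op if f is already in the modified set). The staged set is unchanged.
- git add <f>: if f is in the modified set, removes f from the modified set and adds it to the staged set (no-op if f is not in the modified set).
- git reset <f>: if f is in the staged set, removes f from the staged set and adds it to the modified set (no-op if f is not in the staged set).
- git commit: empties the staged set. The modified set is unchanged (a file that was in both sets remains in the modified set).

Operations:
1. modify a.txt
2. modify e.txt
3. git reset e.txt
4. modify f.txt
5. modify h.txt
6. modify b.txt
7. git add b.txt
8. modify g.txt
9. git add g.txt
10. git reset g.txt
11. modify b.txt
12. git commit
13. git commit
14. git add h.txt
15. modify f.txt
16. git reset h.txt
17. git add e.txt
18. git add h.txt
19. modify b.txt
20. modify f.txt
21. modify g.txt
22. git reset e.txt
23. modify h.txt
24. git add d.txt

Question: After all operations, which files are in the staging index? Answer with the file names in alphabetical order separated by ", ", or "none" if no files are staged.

After op 1 (modify a.txt): modified={a.txt} staged={none}
After op 2 (modify e.txt): modified={a.txt, e.txt} staged={none}
After op 3 (git reset e.txt): modified={a.txt, e.txt} staged={none}
After op 4 (modify f.txt): modified={a.txt, e.txt, f.txt} staged={none}
After op 5 (modify h.txt): modified={a.txt, e.txt, f.txt, h.txt} staged={none}
After op 6 (modify b.txt): modified={a.txt, b.txt, e.txt, f.txt, h.txt} staged={none}
After op 7 (git add b.txt): modified={a.txt, e.txt, f.txt, h.txt} staged={b.txt}
After op 8 (modify g.txt): modified={a.txt, e.txt, f.txt, g.txt, h.txt} staged={b.txt}
After op 9 (git add g.txt): modified={a.txt, e.txt, f.txt, h.txt} staged={b.txt, g.txt}
After op 10 (git reset g.txt): modified={a.txt, e.txt, f.txt, g.txt, h.txt} staged={b.txt}
After op 11 (modify b.txt): modified={a.txt, b.txt, e.txt, f.txt, g.txt, h.txt} staged={b.txt}
After op 12 (git commit): modified={a.txt, b.txt, e.txt, f.txt, g.txt, h.txt} staged={none}
After op 13 (git commit): modified={a.txt, b.txt, e.txt, f.txt, g.txt, h.txt} staged={none}
After op 14 (git add h.txt): modified={a.txt, b.txt, e.txt, f.txt, g.txt} staged={h.txt}
After op 15 (modify f.txt): modified={a.txt, b.txt, e.txt, f.txt, g.txt} staged={h.txt}
After op 16 (git reset h.txt): modified={a.txt, b.txt, e.txt, f.txt, g.txt, h.txt} staged={none}
After op 17 (git add e.txt): modified={a.txt, b.txt, f.txt, g.txt, h.txt} staged={e.txt}
After op 18 (git add h.txt): modified={a.txt, b.txt, f.txt, g.txt} staged={e.txt, h.txt}
After op 19 (modify b.txt): modified={a.txt, b.txt, f.txt, g.txt} staged={e.txt, h.txt}
After op 20 (modify f.txt): modified={a.txt, b.txt, f.txt, g.txt} staged={e.txt, h.txt}
After op 21 (modify g.txt): modified={a.txt, b.txt, f.txt, g.txt} staged={e.txt, h.txt}
After op 22 (git reset e.txt): modified={a.txt, b.txt, e.txt, f.txt, g.txt} staged={h.txt}
After op 23 (modify h.txt): modified={a.txt, b.txt, e.txt, f.txt, g.txt, h.txt} staged={h.txt}
After op 24 (git add d.txt): modified={a.txt, b.txt, e.txt, f.txt, g.txt, h.txt} staged={h.txt}

Answer: h.txt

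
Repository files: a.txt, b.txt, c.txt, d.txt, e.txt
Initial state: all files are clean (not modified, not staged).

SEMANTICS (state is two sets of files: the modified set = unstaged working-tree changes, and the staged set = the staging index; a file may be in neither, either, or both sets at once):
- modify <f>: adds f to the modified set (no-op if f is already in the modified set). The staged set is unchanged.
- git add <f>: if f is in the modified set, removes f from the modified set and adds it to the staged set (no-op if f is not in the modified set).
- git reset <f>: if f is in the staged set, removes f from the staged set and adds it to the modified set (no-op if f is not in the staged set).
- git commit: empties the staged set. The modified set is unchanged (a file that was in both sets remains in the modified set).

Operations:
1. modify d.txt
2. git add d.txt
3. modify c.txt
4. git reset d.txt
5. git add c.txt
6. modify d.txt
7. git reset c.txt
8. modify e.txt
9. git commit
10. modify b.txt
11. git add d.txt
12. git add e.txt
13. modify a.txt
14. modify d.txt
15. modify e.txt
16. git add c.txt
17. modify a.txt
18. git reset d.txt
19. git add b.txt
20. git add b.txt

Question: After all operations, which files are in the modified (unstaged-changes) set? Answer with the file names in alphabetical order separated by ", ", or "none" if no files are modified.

Answer: a.txt, d.txt, e.txt

Derivation:
After op 1 (modify d.txt): modified={d.txt} staged={none}
After op 2 (git add d.txt): modified={none} staged={d.txt}
After op 3 (modify c.txt): modified={c.txt} staged={d.txt}
After op 4 (git reset d.txt): modified={c.txt, d.txt} staged={none}
After op 5 (git add c.txt): modified={d.txt} staged={c.txt}
After op 6 (modify d.txt): modified={d.txt} staged={c.txt}
After op 7 (git reset c.txt): modified={c.txt, d.txt} staged={none}
After op 8 (modify e.txt): modified={c.txt, d.txt, e.txt} staged={none}
After op 9 (git commit): modified={c.txt, d.txt, e.txt} staged={none}
After op 10 (modify b.txt): modified={b.txt, c.txt, d.txt, e.txt} staged={none}
After op 11 (git add d.txt): modified={b.txt, c.txt, e.txt} staged={d.txt}
After op 12 (git add e.txt): modified={b.txt, c.txt} staged={d.txt, e.txt}
After op 13 (modify a.txt): modified={a.txt, b.txt, c.txt} staged={d.txt, e.txt}
After op 14 (modify d.txt): modified={a.txt, b.txt, c.txt, d.txt} staged={d.txt, e.txt}
After op 15 (modify e.txt): modified={a.txt, b.txt, c.txt, d.txt, e.txt} staged={d.txt, e.txt}
After op 16 (git add c.txt): modified={a.txt, b.txt, d.txt, e.txt} staged={c.txt, d.txt, e.txt}
After op 17 (modify a.txt): modified={a.txt, b.txt, d.txt, e.txt} staged={c.txt, d.txt, e.txt}
After op 18 (git reset d.txt): modified={a.txt, b.txt, d.txt, e.txt} staged={c.txt, e.txt}
After op 19 (git add b.txt): modified={a.txt, d.txt, e.txt} staged={b.txt, c.txt, e.txt}
After op 20 (git add b.txt): modified={a.txt, d.txt, e.txt} staged={b.txt, c.txt, e.txt}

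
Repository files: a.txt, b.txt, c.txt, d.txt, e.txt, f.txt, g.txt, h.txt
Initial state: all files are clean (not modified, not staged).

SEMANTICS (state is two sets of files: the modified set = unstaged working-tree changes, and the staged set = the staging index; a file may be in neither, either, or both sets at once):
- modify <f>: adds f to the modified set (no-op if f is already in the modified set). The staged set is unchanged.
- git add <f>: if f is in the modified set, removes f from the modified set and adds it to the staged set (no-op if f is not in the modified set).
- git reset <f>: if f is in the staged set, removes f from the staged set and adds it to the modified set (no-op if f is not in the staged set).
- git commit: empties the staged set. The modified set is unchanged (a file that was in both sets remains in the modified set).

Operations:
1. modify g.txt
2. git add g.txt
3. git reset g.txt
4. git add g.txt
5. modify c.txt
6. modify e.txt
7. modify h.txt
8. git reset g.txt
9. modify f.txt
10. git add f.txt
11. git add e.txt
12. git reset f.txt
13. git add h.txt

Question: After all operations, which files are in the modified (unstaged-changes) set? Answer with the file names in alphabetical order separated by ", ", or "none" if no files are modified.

Answer: c.txt, f.txt, g.txt

Derivation:
After op 1 (modify g.txt): modified={g.txt} staged={none}
After op 2 (git add g.txt): modified={none} staged={g.txt}
After op 3 (git reset g.txt): modified={g.txt} staged={none}
After op 4 (git add g.txt): modified={none} staged={g.txt}
After op 5 (modify c.txt): modified={c.txt} staged={g.txt}
After op 6 (modify e.txt): modified={c.txt, e.txt} staged={g.txt}
After op 7 (modify h.txt): modified={c.txt, e.txt, h.txt} staged={g.txt}
After op 8 (git reset g.txt): modified={c.txt, e.txt, g.txt, h.txt} staged={none}
After op 9 (modify f.txt): modified={c.txt, e.txt, f.txt, g.txt, h.txt} staged={none}
After op 10 (git add f.txt): modified={c.txt, e.txt, g.txt, h.txt} staged={f.txt}
After op 11 (git add e.txt): modified={c.txt, g.txt, h.txt} staged={e.txt, f.txt}
After op 12 (git reset f.txt): modified={c.txt, f.txt, g.txt, h.txt} staged={e.txt}
After op 13 (git add h.txt): modified={c.txt, f.txt, g.txt} staged={e.txt, h.txt}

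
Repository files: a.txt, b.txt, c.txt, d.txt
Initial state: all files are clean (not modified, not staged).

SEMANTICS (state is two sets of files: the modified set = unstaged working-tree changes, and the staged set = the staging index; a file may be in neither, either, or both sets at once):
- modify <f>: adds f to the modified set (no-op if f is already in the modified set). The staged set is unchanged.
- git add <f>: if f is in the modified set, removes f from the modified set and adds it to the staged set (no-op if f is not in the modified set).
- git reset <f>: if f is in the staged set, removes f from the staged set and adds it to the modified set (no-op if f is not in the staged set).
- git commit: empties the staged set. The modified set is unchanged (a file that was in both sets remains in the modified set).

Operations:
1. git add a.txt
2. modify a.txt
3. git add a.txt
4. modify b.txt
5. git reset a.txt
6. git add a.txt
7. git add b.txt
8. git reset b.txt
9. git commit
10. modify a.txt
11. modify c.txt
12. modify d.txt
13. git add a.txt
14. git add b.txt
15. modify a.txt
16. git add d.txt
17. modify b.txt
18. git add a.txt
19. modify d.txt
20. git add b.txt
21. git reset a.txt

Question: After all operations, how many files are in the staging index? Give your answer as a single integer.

After op 1 (git add a.txt): modified={none} staged={none}
After op 2 (modify a.txt): modified={a.txt} staged={none}
After op 3 (git add a.txt): modified={none} staged={a.txt}
After op 4 (modify b.txt): modified={b.txt} staged={a.txt}
After op 5 (git reset a.txt): modified={a.txt, b.txt} staged={none}
After op 6 (git add a.txt): modified={b.txt} staged={a.txt}
After op 7 (git add b.txt): modified={none} staged={a.txt, b.txt}
After op 8 (git reset b.txt): modified={b.txt} staged={a.txt}
After op 9 (git commit): modified={b.txt} staged={none}
After op 10 (modify a.txt): modified={a.txt, b.txt} staged={none}
After op 11 (modify c.txt): modified={a.txt, b.txt, c.txt} staged={none}
After op 12 (modify d.txt): modified={a.txt, b.txt, c.txt, d.txt} staged={none}
After op 13 (git add a.txt): modified={b.txt, c.txt, d.txt} staged={a.txt}
After op 14 (git add b.txt): modified={c.txt, d.txt} staged={a.txt, b.txt}
After op 15 (modify a.txt): modified={a.txt, c.txt, d.txt} staged={a.txt, b.txt}
After op 16 (git add d.txt): modified={a.txt, c.txt} staged={a.txt, b.txt, d.txt}
After op 17 (modify b.txt): modified={a.txt, b.txt, c.txt} staged={a.txt, b.txt, d.txt}
After op 18 (git add a.txt): modified={b.txt, c.txt} staged={a.txt, b.txt, d.txt}
After op 19 (modify d.txt): modified={b.txt, c.txt, d.txt} staged={a.txt, b.txt, d.txt}
After op 20 (git add b.txt): modified={c.txt, d.txt} staged={a.txt, b.txt, d.txt}
After op 21 (git reset a.txt): modified={a.txt, c.txt, d.txt} staged={b.txt, d.txt}
Final staged set: {b.txt, d.txt} -> count=2

Answer: 2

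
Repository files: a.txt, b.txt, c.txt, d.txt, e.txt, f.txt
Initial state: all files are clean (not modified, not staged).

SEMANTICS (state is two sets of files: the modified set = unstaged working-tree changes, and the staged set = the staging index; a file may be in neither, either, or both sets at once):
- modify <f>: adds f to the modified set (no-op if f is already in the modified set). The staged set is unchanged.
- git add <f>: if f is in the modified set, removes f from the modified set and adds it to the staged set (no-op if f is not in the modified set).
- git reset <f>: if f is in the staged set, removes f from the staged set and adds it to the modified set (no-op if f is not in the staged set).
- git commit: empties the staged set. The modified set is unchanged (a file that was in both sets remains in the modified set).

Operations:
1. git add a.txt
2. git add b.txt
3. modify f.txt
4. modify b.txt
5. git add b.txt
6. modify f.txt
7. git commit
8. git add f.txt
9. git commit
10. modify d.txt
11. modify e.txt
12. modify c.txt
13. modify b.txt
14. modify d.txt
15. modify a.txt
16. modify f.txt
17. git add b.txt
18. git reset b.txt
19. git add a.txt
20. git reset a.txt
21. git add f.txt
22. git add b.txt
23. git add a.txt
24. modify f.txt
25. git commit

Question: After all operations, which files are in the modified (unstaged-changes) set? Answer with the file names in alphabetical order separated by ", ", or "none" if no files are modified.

Answer: c.txt, d.txt, e.txt, f.txt

Derivation:
After op 1 (git add a.txt): modified={none} staged={none}
After op 2 (git add b.txt): modified={none} staged={none}
After op 3 (modify f.txt): modified={f.txt} staged={none}
After op 4 (modify b.txt): modified={b.txt, f.txt} staged={none}
After op 5 (git add b.txt): modified={f.txt} staged={b.txt}
After op 6 (modify f.txt): modified={f.txt} staged={b.txt}
After op 7 (git commit): modified={f.txt} staged={none}
After op 8 (git add f.txt): modified={none} staged={f.txt}
After op 9 (git commit): modified={none} staged={none}
After op 10 (modify d.txt): modified={d.txt} staged={none}
After op 11 (modify e.txt): modified={d.txt, e.txt} staged={none}
After op 12 (modify c.txt): modified={c.txt, d.txt, e.txt} staged={none}
After op 13 (modify b.txt): modified={b.txt, c.txt, d.txt, e.txt} staged={none}
After op 14 (modify d.txt): modified={b.txt, c.txt, d.txt, e.txt} staged={none}
After op 15 (modify a.txt): modified={a.txt, b.txt, c.txt, d.txt, e.txt} staged={none}
After op 16 (modify f.txt): modified={a.txt, b.txt, c.txt, d.txt, e.txt, f.txt} staged={none}
After op 17 (git add b.txt): modified={a.txt, c.txt, d.txt, e.txt, f.txt} staged={b.txt}
After op 18 (git reset b.txt): modified={a.txt, b.txt, c.txt, d.txt, e.txt, f.txt} staged={none}
After op 19 (git add a.txt): modified={b.txt, c.txt, d.txt, e.txt, f.txt} staged={a.txt}
After op 20 (git reset a.txt): modified={a.txt, b.txt, c.txt, d.txt, e.txt, f.txt} staged={none}
After op 21 (git add f.txt): modified={a.txt, b.txt, c.txt, d.txt, e.txt} staged={f.txt}
After op 22 (git add b.txt): modified={a.txt, c.txt, d.txt, e.txt} staged={b.txt, f.txt}
After op 23 (git add a.txt): modified={c.txt, d.txt, e.txt} staged={a.txt, b.txt, f.txt}
After op 24 (modify f.txt): modified={c.txt, d.txt, e.txt, f.txt} staged={a.txt, b.txt, f.txt}
After op 25 (git commit): modified={c.txt, d.txt, e.txt, f.txt} staged={none}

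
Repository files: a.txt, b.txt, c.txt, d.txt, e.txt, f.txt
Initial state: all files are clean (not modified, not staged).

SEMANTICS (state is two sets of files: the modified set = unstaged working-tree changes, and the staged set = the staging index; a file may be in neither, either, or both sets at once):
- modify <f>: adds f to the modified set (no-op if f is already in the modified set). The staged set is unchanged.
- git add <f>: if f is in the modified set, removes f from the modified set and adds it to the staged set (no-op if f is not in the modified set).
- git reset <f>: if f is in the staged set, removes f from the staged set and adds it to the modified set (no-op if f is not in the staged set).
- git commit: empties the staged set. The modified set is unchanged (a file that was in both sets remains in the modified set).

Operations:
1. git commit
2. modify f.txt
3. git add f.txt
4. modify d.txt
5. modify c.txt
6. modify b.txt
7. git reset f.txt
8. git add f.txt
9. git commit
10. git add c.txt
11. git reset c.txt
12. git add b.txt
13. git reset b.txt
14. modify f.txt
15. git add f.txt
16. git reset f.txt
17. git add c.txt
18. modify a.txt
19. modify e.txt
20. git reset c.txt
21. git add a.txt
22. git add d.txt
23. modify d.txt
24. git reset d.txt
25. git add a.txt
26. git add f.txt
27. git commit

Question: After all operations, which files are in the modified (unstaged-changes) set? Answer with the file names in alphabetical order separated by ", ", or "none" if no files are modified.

After op 1 (git commit): modified={none} staged={none}
After op 2 (modify f.txt): modified={f.txt} staged={none}
After op 3 (git add f.txt): modified={none} staged={f.txt}
After op 4 (modify d.txt): modified={d.txt} staged={f.txt}
After op 5 (modify c.txt): modified={c.txt, d.txt} staged={f.txt}
After op 6 (modify b.txt): modified={b.txt, c.txt, d.txt} staged={f.txt}
After op 7 (git reset f.txt): modified={b.txt, c.txt, d.txt, f.txt} staged={none}
After op 8 (git add f.txt): modified={b.txt, c.txt, d.txt} staged={f.txt}
After op 9 (git commit): modified={b.txt, c.txt, d.txt} staged={none}
After op 10 (git add c.txt): modified={b.txt, d.txt} staged={c.txt}
After op 11 (git reset c.txt): modified={b.txt, c.txt, d.txt} staged={none}
After op 12 (git add b.txt): modified={c.txt, d.txt} staged={b.txt}
After op 13 (git reset b.txt): modified={b.txt, c.txt, d.txt} staged={none}
After op 14 (modify f.txt): modified={b.txt, c.txt, d.txt, f.txt} staged={none}
After op 15 (git add f.txt): modified={b.txt, c.txt, d.txt} staged={f.txt}
After op 16 (git reset f.txt): modified={b.txt, c.txt, d.txt, f.txt} staged={none}
After op 17 (git add c.txt): modified={b.txt, d.txt, f.txt} staged={c.txt}
After op 18 (modify a.txt): modified={a.txt, b.txt, d.txt, f.txt} staged={c.txt}
After op 19 (modify e.txt): modified={a.txt, b.txt, d.txt, e.txt, f.txt} staged={c.txt}
After op 20 (git reset c.txt): modified={a.txt, b.txt, c.txt, d.txt, e.txt, f.txt} staged={none}
After op 21 (git add a.txt): modified={b.txt, c.txt, d.txt, e.txt, f.txt} staged={a.txt}
After op 22 (git add d.txt): modified={b.txt, c.txt, e.txt, f.txt} staged={a.txt, d.txt}
After op 23 (modify d.txt): modified={b.txt, c.txt, d.txt, e.txt, f.txt} staged={a.txt, d.txt}
After op 24 (git reset d.txt): modified={b.txt, c.txt, d.txt, e.txt, f.txt} staged={a.txt}
After op 25 (git add a.txt): modified={b.txt, c.txt, d.txt, e.txt, f.txt} staged={a.txt}
After op 26 (git add f.txt): modified={b.txt, c.txt, d.txt, e.txt} staged={a.txt, f.txt}
After op 27 (git commit): modified={b.txt, c.txt, d.txt, e.txt} staged={none}

Answer: b.txt, c.txt, d.txt, e.txt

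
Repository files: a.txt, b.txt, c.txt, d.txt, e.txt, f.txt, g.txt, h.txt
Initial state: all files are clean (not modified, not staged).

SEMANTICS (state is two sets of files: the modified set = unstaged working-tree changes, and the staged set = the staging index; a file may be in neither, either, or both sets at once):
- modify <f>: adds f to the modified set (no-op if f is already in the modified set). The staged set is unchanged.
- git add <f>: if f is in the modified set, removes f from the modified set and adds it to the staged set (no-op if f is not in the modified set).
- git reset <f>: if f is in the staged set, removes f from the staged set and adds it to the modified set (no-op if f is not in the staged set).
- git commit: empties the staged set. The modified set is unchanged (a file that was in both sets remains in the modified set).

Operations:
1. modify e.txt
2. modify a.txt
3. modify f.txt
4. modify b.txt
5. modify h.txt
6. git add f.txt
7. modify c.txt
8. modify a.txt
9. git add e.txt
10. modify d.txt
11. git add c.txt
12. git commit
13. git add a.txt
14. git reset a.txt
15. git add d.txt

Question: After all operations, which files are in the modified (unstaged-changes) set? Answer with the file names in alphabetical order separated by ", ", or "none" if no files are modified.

After op 1 (modify e.txt): modified={e.txt} staged={none}
After op 2 (modify a.txt): modified={a.txt, e.txt} staged={none}
After op 3 (modify f.txt): modified={a.txt, e.txt, f.txt} staged={none}
After op 4 (modify b.txt): modified={a.txt, b.txt, e.txt, f.txt} staged={none}
After op 5 (modify h.txt): modified={a.txt, b.txt, e.txt, f.txt, h.txt} staged={none}
After op 6 (git add f.txt): modified={a.txt, b.txt, e.txt, h.txt} staged={f.txt}
After op 7 (modify c.txt): modified={a.txt, b.txt, c.txt, e.txt, h.txt} staged={f.txt}
After op 8 (modify a.txt): modified={a.txt, b.txt, c.txt, e.txt, h.txt} staged={f.txt}
After op 9 (git add e.txt): modified={a.txt, b.txt, c.txt, h.txt} staged={e.txt, f.txt}
After op 10 (modify d.txt): modified={a.txt, b.txt, c.txt, d.txt, h.txt} staged={e.txt, f.txt}
After op 11 (git add c.txt): modified={a.txt, b.txt, d.txt, h.txt} staged={c.txt, e.txt, f.txt}
After op 12 (git commit): modified={a.txt, b.txt, d.txt, h.txt} staged={none}
After op 13 (git add a.txt): modified={b.txt, d.txt, h.txt} staged={a.txt}
After op 14 (git reset a.txt): modified={a.txt, b.txt, d.txt, h.txt} staged={none}
After op 15 (git add d.txt): modified={a.txt, b.txt, h.txt} staged={d.txt}

Answer: a.txt, b.txt, h.txt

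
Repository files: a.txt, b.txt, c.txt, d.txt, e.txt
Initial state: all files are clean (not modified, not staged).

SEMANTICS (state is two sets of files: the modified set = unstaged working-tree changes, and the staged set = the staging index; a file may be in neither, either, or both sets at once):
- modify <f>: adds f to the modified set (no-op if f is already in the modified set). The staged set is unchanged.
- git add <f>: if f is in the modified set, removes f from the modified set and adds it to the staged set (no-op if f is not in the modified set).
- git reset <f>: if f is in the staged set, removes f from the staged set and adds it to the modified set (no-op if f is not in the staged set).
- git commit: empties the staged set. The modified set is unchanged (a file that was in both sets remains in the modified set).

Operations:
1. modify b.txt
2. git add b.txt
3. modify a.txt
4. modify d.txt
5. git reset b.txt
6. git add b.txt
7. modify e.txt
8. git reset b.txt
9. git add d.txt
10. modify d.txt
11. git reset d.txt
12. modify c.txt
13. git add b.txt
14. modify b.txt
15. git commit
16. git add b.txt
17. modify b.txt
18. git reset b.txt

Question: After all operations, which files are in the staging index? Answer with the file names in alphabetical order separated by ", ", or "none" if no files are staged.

Answer: none

Derivation:
After op 1 (modify b.txt): modified={b.txt} staged={none}
After op 2 (git add b.txt): modified={none} staged={b.txt}
After op 3 (modify a.txt): modified={a.txt} staged={b.txt}
After op 4 (modify d.txt): modified={a.txt, d.txt} staged={b.txt}
After op 5 (git reset b.txt): modified={a.txt, b.txt, d.txt} staged={none}
After op 6 (git add b.txt): modified={a.txt, d.txt} staged={b.txt}
After op 7 (modify e.txt): modified={a.txt, d.txt, e.txt} staged={b.txt}
After op 8 (git reset b.txt): modified={a.txt, b.txt, d.txt, e.txt} staged={none}
After op 9 (git add d.txt): modified={a.txt, b.txt, e.txt} staged={d.txt}
After op 10 (modify d.txt): modified={a.txt, b.txt, d.txt, e.txt} staged={d.txt}
After op 11 (git reset d.txt): modified={a.txt, b.txt, d.txt, e.txt} staged={none}
After op 12 (modify c.txt): modified={a.txt, b.txt, c.txt, d.txt, e.txt} staged={none}
After op 13 (git add b.txt): modified={a.txt, c.txt, d.txt, e.txt} staged={b.txt}
After op 14 (modify b.txt): modified={a.txt, b.txt, c.txt, d.txt, e.txt} staged={b.txt}
After op 15 (git commit): modified={a.txt, b.txt, c.txt, d.txt, e.txt} staged={none}
After op 16 (git add b.txt): modified={a.txt, c.txt, d.txt, e.txt} staged={b.txt}
After op 17 (modify b.txt): modified={a.txt, b.txt, c.txt, d.txt, e.txt} staged={b.txt}
After op 18 (git reset b.txt): modified={a.txt, b.txt, c.txt, d.txt, e.txt} staged={none}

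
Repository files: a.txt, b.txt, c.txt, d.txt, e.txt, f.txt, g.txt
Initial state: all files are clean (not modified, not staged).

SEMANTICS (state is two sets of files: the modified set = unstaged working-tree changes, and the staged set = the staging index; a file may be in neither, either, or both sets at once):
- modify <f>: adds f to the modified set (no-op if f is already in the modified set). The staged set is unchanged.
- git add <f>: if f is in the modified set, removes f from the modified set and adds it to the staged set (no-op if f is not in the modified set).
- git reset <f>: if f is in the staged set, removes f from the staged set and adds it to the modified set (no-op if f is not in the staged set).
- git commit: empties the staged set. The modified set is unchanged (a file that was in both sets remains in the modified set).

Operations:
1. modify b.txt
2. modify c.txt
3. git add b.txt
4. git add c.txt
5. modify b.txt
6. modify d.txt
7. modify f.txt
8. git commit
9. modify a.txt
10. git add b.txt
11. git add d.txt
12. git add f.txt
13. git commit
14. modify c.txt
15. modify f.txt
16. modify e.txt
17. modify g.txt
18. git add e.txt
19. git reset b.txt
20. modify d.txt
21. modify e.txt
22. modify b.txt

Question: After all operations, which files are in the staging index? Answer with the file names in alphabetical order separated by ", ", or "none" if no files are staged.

After op 1 (modify b.txt): modified={b.txt} staged={none}
After op 2 (modify c.txt): modified={b.txt, c.txt} staged={none}
After op 3 (git add b.txt): modified={c.txt} staged={b.txt}
After op 4 (git add c.txt): modified={none} staged={b.txt, c.txt}
After op 5 (modify b.txt): modified={b.txt} staged={b.txt, c.txt}
After op 6 (modify d.txt): modified={b.txt, d.txt} staged={b.txt, c.txt}
After op 7 (modify f.txt): modified={b.txt, d.txt, f.txt} staged={b.txt, c.txt}
After op 8 (git commit): modified={b.txt, d.txt, f.txt} staged={none}
After op 9 (modify a.txt): modified={a.txt, b.txt, d.txt, f.txt} staged={none}
After op 10 (git add b.txt): modified={a.txt, d.txt, f.txt} staged={b.txt}
After op 11 (git add d.txt): modified={a.txt, f.txt} staged={b.txt, d.txt}
After op 12 (git add f.txt): modified={a.txt} staged={b.txt, d.txt, f.txt}
After op 13 (git commit): modified={a.txt} staged={none}
After op 14 (modify c.txt): modified={a.txt, c.txt} staged={none}
After op 15 (modify f.txt): modified={a.txt, c.txt, f.txt} staged={none}
After op 16 (modify e.txt): modified={a.txt, c.txt, e.txt, f.txt} staged={none}
After op 17 (modify g.txt): modified={a.txt, c.txt, e.txt, f.txt, g.txt} staged={none}
After op 18 (git add e.txt): modified={a.txt, c.txt, f.txt, g.txt} staged={e.txt}
After op 19 (git reset b.txt): modified={a.txt, c.txt, f.txt, g.txt} staged={e.txt}
After op 20 (modify d.txt): modified={a.txt, c.txt, d.txt, f.txt, g.txt} staged={e.txt}
After op 21 (modify e.txt): modified={a.txt, c.txt, d.txt, e.txt, f.txt, g.txt} staged={e.txt}
After op 22 (modify b.txt): modified={a.txt, b.txt, c.txt, d.txt, e.txt, f.txt, g.txt} staged={e.txt}

Answer: e.txt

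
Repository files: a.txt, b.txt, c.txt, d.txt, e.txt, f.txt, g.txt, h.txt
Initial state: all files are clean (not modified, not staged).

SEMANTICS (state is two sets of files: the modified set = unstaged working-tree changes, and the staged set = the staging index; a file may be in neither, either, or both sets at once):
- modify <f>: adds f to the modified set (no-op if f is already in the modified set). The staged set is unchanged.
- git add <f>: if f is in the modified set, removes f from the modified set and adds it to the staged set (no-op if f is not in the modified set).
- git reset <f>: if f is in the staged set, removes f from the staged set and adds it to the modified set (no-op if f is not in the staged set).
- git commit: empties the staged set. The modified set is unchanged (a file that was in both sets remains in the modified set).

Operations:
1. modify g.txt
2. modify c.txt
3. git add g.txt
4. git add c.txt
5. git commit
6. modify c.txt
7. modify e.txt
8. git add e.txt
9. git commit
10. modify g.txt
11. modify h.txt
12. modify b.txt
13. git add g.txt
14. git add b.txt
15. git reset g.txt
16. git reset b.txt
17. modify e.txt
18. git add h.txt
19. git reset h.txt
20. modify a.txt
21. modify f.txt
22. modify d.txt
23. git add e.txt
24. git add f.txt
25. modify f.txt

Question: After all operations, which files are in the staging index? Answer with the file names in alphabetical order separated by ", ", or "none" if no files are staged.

After op 1 (modify g.txt): modified={g.txt} staged={none}
After op 2 (modify c.txt): modified={c.txt, g.txt} staged={none}
After op 3 (git add g.txt): modified={c.txt} staged={g.txt}
After op 4 (git add c.txt): modified={none} staged={c.txt, g.txt}
After op 5 (git commit): modified={none} staged={none}
After op 6 (modify c.txt): modified={c.txt} staged={none}
After op 7 (modify e.txt): modified={c.txt, e.txt} staged={none}
After op 8 (git add e.txt): modified={c.txt} staged={e.txt}
After op 9 (git commit): modified={c.txt} staged={none}
After op 10 (modify g.txt): modified={c.txt, g.txt} staged={none}
After op 11 (modify h.txt): modified={c.txt, g.txt, h.txt} staged={none}
After op 12 (modify b.txt): modified={b.txt, c.txt, g.txt, h.txt} staged={none}
After op 13 (git add g.txt): modified={b.txt, c.txt, h.txt} staged={g.txt}
After op 14 (git add b.txt): modified={c.txt, h.txt} staged={b.txt, g.txt}
After op 15 (git reset g.txt): modified={c.txt, g.txt, h.txt} staged={b.txt}
After op 16 (git reset b.txt): modified={b.txt, c.txt, g.txt, h.txt} staged={none}
After op 17 (modify e.txt): modified={b.txt, c.txt, e.txt, g.txt, h.txt} staged={none}
After op 18 (git add h.txt): modified={b.txt, c.txt, e.txt, g.txt} staged={h.txt}
After op 19 (git reset h.txt): modified={b.txt, c.txt, e.txt, g.txt, h.txt} staged={none}
After op 20 (modify a.txt): modified={a.txt, b.txt, c.txt, e.txt, g.txt, h.txt} staged={none}
After op 21 (modify f.txt): modified={a.txt, b.txt, c.txt, e.txt, f.txt, g.txt, h.txt} staged={none}
After op 22 (modify d.txt): modified={a.txt, b.txt, c.txt, d.txt, e.txt, f.txt, g.txt, h.txt} staged={none}
After op 23 (git add e.txt): modified={a.txt, b.txt, c.txt, d.txt, f.txt, g.txt, h.txt} staged={e.txt}
After op 24 (git add f.txt): modified={a.txt, b.txt, c.txt, d.txt, g.txt, h.txt} staged={e.txt, f.txt}
After op 25 (modify f.txt): modified={a.txt, b.txt, c.txt, d.txt, f.txt, g.txt, h.txt} staged={e.txt, f.txt}

Answer: e.txt, f.txt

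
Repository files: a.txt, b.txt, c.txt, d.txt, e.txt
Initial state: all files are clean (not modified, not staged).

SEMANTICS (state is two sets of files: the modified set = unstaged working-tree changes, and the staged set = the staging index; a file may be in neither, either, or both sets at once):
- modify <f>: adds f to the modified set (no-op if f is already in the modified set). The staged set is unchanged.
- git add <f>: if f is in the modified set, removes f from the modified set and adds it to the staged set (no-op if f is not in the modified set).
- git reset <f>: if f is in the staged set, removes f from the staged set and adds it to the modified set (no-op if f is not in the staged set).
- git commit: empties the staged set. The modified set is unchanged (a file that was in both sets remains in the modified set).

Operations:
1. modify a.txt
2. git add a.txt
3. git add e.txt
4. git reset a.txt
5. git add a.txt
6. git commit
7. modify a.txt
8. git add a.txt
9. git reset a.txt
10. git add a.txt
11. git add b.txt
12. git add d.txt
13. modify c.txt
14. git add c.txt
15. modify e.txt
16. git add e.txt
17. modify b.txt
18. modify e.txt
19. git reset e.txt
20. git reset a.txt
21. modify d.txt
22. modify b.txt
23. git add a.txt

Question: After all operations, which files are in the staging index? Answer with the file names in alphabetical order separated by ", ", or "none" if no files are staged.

After op 1 (modify a.txt): modified={a.txt} staged={none}
After op 2 (git add a.txt): modified={none} staged={a.txt}
After op 3 (git add e.txt): modified={none} staged={a.txt}
After op 4 (git reset a.txt): modified={a.txt} staged={none}
After op 5 (git add a.txt): modified={none} staged={a.txt}
After op 6 (git commit): modified={none} staged={none}
After op 7 (modify a.txt): modified={a.txt} staged={none}
After op 8 (git add a.txt): modified={none} staged={a.txt}
After op 9 (git reset a.txt): modified={a.txt} staged={none}
After op 10 (git add a.txt): modified={none} staged={a.txt}
After op 11 (git add b.txt): modified={none} staged={a.txt}
After op 12 (git add d.txt): modified={none} staged={a.txt}
After op 13 (modify c.txt): modified={c.txt} staged={a.txt}
After op 14 (git add c.txt): modified={none} staged={a.txt, c.txt}
After op 15 (modify e.txt): modified={e.txt} staged={a.txt, c.txt}
After op 16 (git add e.txt): modified={none} staged={a.txt, c.txt, e.txt}
After op 17 (modify b.txt): modified={b.txt} staged={a.txt, c.txt, e.txt}
After op 18 (modify e.txt): modified={b.txt, e.txt} staged={a.txt, c.txt, e.txt}
After op 19 (git reset e.txt): modified={b.txt, e.txt} staged={a.txt, c.txt}
After op 20 (git reset a.txt): modified={a.txt, b.txt, e.txt} staged={c.txt}
After op 21 (modify d.txt): modified={a.txt, b.txt, d.txt, e.txt} staged={c.txt}
After op 22 (modify b.txt): modified={a.txt, b.txt, d.txt, e.txt} staged={c.txt}
After op 23 (git add a.txt): modified={b.txt, d.txt, e.txt} staged={a.txt, c.txt}

Answer: a.txt, c.txt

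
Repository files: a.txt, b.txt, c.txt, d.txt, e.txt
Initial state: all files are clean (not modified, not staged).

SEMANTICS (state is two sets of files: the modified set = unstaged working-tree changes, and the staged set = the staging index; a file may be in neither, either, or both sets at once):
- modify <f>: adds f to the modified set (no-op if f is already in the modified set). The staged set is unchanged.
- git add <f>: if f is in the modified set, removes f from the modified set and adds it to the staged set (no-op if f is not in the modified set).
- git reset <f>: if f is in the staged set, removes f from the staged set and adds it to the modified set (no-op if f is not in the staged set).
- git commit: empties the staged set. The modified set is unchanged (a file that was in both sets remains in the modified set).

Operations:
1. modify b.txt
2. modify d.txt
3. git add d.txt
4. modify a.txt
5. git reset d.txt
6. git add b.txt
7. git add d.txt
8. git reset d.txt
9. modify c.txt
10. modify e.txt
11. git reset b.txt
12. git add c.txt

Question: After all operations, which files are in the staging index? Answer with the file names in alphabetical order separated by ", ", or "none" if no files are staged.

Answer: c.txt

Derivation:
After op 1 (modify b.txt): modified={b.txt} staged={none}
After op 2 (modify d.txt): modified={b.txt, d.txt} staged={none}
After op 3 (git add d.txt): modified={b.txt} staged={d.txt}
After op 4 (modify a.txt): modified={a.txt, b.txt} staged={d.txt}
After op 5 (git reset d.txt): modified={a.txt, b.txt, d.txt} staged={none}
After op 6 (git add b.txt): modified={a.txt, d.txt} staged={b.txt}
After op 7 (git add d.txt): modified={a.txt} staged={b.txt, d.txt}
After op 8 (git reset d.txt): modified={a.txt, d.txt} staged={b.txt}
After op 9 (modify c.txt): modified={a.txt, c.txt, d.txt} staged={b.txt}
After op 10 (modify e.txt): modified={a.txt, c.txt, d.txt, e.txt} staged={b.txt}
After op 11 (git reset b.txt): modified={a.txt, b.txt, c.txt, d.txt, e.txt} staged={none}
After op 12 (git add c.txt): modified={a.txt, b.txt, d.txt, e.txt} staged={c.txt}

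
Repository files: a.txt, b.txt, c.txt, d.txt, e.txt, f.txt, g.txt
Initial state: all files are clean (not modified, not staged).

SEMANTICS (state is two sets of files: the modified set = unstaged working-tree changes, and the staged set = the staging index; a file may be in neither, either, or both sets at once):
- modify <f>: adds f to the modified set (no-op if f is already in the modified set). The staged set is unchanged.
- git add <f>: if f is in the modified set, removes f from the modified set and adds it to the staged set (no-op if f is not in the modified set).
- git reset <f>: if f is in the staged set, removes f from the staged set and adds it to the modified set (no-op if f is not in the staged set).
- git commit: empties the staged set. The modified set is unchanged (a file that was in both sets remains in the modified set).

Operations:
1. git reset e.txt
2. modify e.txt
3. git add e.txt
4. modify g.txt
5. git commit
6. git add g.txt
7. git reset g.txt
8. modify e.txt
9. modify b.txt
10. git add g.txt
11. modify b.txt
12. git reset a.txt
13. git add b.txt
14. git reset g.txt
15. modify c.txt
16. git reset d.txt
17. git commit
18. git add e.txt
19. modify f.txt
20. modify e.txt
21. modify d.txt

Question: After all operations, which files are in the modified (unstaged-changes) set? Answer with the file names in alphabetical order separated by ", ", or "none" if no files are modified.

After op 1 (git reset e.txt): modified={none} staged={none}
After op 2 (modify e.txt): modified={e.txt} staged={none}
After op 3 (git add e.txt): modified={none} staged={e.txt}
After op 4 (modify g.txt): modified={g.txt} staged={e.txt}
After op 5 (git commit): modified={g.txt} staged={none}
After op 6 (git add g.txt): modified={none} staged={g.txt}
After op 7 (git reset g.txt): modified={g.txt} staged={none}
After op 8 (modify e.txt): modified={e.txt, g.txt} staged={none}
After op 9 (modify b.txt): modified={b.txt, e.txt, g.txt} staged={none}
After op 10 (git add g.txt): modified={b.txt, e.txt} staged={g.txt}
After op 11 (modify b.txt): modified={b.txt, e.txt} staged={g.txt}
After op 12 (git reset a.txt): modified={b.txt, e.txt} staged={g.txt}
After op 13 (git add b.txt): modified={e.txt} staged={b.txt, g.txt}
After op 14 (git reset g.txt): modified={e.txt, g.txt} staged={b.txt}
After op 15 (modify c.txt): modified={c.txt, e.txt, g.txt} staged={b.txt}
After op 16 (git reset d.txt): modified={c.txt, e.txt, g.txt} staged={b.txt}
After op 17 (git commit): modified={c.txt, e.txt, g.txt} staged={none}
After op 18 (git add e.txt): modified={c.txt, g.txt} staged={e.txt}
After op 19 (modify f.txt): modified={c.txt, f.txt, g.txt} staged={e.txt}
After op 20 (modify e.txt): modified={c.txt, e.txt, f.txt, g.txt} staged={e.txt}
After op 21 (modify d.txt): modified={c.txt, d.txt, e.txt, f.txt, g.txt} staged={e.txt}

Answer: c.txt, d.txt, e.txt, f.txt, g.txt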